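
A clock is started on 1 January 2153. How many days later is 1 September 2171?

Day-of-year of January 1, 2153: 1.
Day-of-year of September 1, 2171: 244.
2153 has 365 days, so 365 − 1 = 364 days remain in 2153.
Full years 2154–2170: 13 common + 4 leap = 13×365 + 4×366 = 6209 days.
Total: 364 + 6209 + 244 = 6817 days.

6817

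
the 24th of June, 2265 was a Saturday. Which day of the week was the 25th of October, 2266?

Thursday

Day-of-year of June 24, 2265: 175.
Day-of-year of October 25, 2266: 298.
2265 has 365 days, so 365 − 175 = 190 days remain in 2265.
Total: 190 + 298 = 488 days.
488 mod 7 = 5, so 5 days after Saturday is Thursday.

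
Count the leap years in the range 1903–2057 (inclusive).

Years divisible by 4: 1904, 1908, …, 2056 — 39 in all.
2000 is divisible by 400, so still leap.
No century exceptions apply. Count: 39.

39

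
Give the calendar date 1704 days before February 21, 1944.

June 23, 1939

Count 1704 days before February 21, 1944:
June 23, 1939 → June 23, 1940: 366 days (1940 is a leap year).
June 23, 1940 → June 23, 1941: 365 days.
June 23, 1941 → June 23, 1942: 365 days.
June 23, 1942 → June 23, 1943: 365 days.
June 1943: 30 − 23 = 7 days remain.
Then July (31), August (31), September (30), October (31), November (30), December (31), January (31): 31 + 31 + 30 + 31 + 30 + 31 + 31 = 215 days.
February 1–21, 1944: 21 days (1944 is a leap year).
Residual: 243 days.
Total: 1704 days.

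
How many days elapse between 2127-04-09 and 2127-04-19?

Within April 2127: 19 − 9 = 10 days.

10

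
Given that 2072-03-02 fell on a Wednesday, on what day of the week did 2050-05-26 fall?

Count forward from the earlier date (May 26, 2050) to the later (March 2, 2072):
From May 26, 2050 to May 26, 2071: 21 years, of which 5 contain a Feb 29 — 16×365 + 5×366 = 7670 days.
May 2071: 31 − 26 = 5 days remain.
Then 9 full months totalling 274 days.
March 1–2, 2072: 2 days.
Residual: 281 days.
Total: 7951 days.
7951 mod 7 = 6, so 6 days before Wednesday is Thursday.

Thursday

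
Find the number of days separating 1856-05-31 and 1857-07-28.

May 31, 1856 → May 31, 1857: 365 days.
May 1857: 31 − 31 = 0 days remain.
Then June (30): 30 days.
July 1–28, 1857: 28 days.
Residual: 58 days.
Total: 423 days.

423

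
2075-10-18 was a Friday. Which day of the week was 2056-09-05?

Tuesday

Count forward from the earlier date (September 5, 2056) to the later (October 18, 2075):
Day-of-year of September 5, 2056: 249.
Day-of-year of October 18, 2075: 291.
2056 has 366 days, so 366 − 249 = 117 days remain in 2056.
Full years 2057–2074: 14 common + 4 leap = 14×365 + 4×366 = 6574 days.
Total: 117 + 6574 + 291 = 6982 days.
6982 mod 7 = 3, so 3 days before Friday is Tuesday.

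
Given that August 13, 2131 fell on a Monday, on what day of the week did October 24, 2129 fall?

Monday

Count forward from the earlier date (October 24, 2129) to the later (August 13, 2131):
October 2129: 31 − 24 = 7 days remain.
Then 21 full months totalling 638 days.
August 1–13, 2131: 13 days.
Total: 7 + 638 + 13 = 658 days.
658 is a multiple of 7, so October 24, 2129 falls on the same weekday: Monday.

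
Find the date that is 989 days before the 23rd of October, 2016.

the 7th of February, 2014

Count 989 days before October 23, 2016:
February 7, 2014 → February 7, 2015: 365 days.
February 7, 2015 → February 7, 2016: 365 days.
February 2016: 29 − 7 = 22 days remain (2016 is a leap year, so February has 29 days).
Then March (31), April (30), May (31), June (30), July (31), August (31), September (30): 31 + 30 + 31 + 30 + 31 + 31 + 30 = 214 days.
October 1–23, 2016: 23 days.
Residual: 259 days.
Total: 989 days.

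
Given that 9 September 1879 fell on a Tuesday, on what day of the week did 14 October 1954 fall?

Day-of-year of September 9, 1879: 252.
Day-of-year of October 14, 1954: 287.
1879 has 365 days, so 365 − 252 = 113 days remain in 1879.
Full years 1880–1953: 56 common + 18 leap = 56×365 + 18×366 = 27028 days.
Total: 113 + 27028 + 287 = 27428 days.
27428 mod 7 = 2, so 2 days after Tuesday is Thursday.

Thursday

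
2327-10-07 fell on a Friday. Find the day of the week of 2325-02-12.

Thursday

Count forward from the earlier date (February 12, 2325) to the later (October 7, 2327):
February 12, 2325 → February 12, 2326: 365 days.
February 12, 2326 → February 12, 2327: 365 days.
February 2327: 28 − 12 = 16 days remain (2327 is not a leap year, so February has 28 days).
Then March (31), April (30), May (31), June (30), July (31), August (31), September (30): 31 + 30 + 31 + 30 + 31 + 31 + 30 = 214 days.
October 1–7, 2327: 7 days.
Residual: 237 days.
Total: 967 days.
967 mod 7 = 1, so 1 day before Friday is Thursday.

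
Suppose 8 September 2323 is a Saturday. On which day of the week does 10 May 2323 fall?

Count forward from the earlier date (May 10, 2323) to the later (September 8, 2323):
May 2323: 31 − 10 = 21 days remain.
Then June (30), July (31), August (31): 30 + 31 + 31 = 92 days.
September 1–8, 2323: 8 days.
Total: 21 + 92 + 8 = 121 days.
121 mod 7 = 2, so 2 days before Saturday is Thursday.

Thursday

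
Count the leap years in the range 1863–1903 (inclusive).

Years divisible by 4 in [1863, 1903]: 1864, 1868, 1872, 1876, 1880, 1884, 1888, 1892, 1896, 1900.
Of these, 1900 is divisible by 100 but not 400, so not leap.
Leap years: 10 − 1 = 9.

9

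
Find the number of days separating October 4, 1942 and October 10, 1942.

6

Within October 1942: 10 − 4 = 6 days.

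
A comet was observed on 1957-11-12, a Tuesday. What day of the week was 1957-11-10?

Sunday

Count forward from the earlier date (November 10, 1957) to the later (November 12, 1957):
Within November 1957: 12 − 10 = 2 days.
2 mod 7 = 2, so 2 days before Tuesday is Sunday.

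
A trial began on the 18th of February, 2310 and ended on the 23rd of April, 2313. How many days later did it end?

Day-of-year of February 18, 2310: 49.
Day-of-year of April 23, 2313: 113.
2310 has 365 days, so 365 − 49 = 316 days remain in 2310.
Full years: 2311: 365; 2312: 366. Sum = 731.
Total: 316 + 731 + 113 = 1160 days.

1160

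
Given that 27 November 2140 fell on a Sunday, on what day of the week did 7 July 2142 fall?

Saturday

Day-of-year of November 27, 2140: 332.
Day-of-year of July 7, 2142: 188.
2140 has 366 days, so 366 − 332 = 34 days remain in 2140.
Full years: 2141: 365. Sum = 365.
Total: 34 + 365 + 188 = 587 days.
587 mod 7 = 6, so 6 days after Sunday is Saturday.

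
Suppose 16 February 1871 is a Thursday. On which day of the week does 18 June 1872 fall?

Tuesday

February 1871: 28 − 16 = 12 days remain (1871 is not a leap year, so February has 28 days).
Then 15 full months totalling 458 days.
June 1–18, 1872: 18 days.
Total: 12 + 458 + 18 = 488 days.
488 mod 7 = 5, so 5 days after Thursday is Tuesday.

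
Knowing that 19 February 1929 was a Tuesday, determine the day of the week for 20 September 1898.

Tuesday

Count forward from the earlier date (September 20, 1898) to the later (February 19, 1929):
From September 20, 1898 to September 20, 1928: 30 years, of which 7 contain a Feb 29 — 23×365 + 7×366 = 10957 days.
(1900 is not a leap year (divisible by 100 but not 400).)
September 1928: 30 − 20 = 10 days remain.
Then October (31), November (30), December (31), January (31): 31 + 30 + 31 + 31 = 123 days.
February 1–19, 1929: 19 days (1929 is not a leap year).
Residual: 152 days.
Total: 11109 days.
11109 is a multiple of 7, so 20 September 1898 falls on the same weekday: Tuesday.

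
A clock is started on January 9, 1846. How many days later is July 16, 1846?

188

January 1846: 31 − 9 = 22 days remain.
Then February 1846 (28), March (31), April (30), May (31), June (30): 28 + 31 + 30 + 31 + 30 = 150 days.
July 1–16, 1846: 16 days.
Total: 22 + 150 + 16 = 188 days.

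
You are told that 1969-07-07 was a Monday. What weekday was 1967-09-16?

Count forward from the earlier date (September 16, 1967) to the later (July 7, 1969):
September 16, 1967 → September 16, 1968: 366 days (1968 is a leap year).
September 1968: 30 − 16 = 14 days remain.
Then 9 full months totalling 273 days.
July 1–7, 1969: 7 days.
Residual: 294 days.
Total: 660 days.
660 mod 7 = 2, so 2 days before Monday is Saturday.

Saturday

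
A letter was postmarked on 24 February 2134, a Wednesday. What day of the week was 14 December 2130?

Thursday

Count forward from the earlier date (December 14, 2130) to the later (February 24, 2134):
Day-of-year of December 14, 2130: 348.
Day-of-year of February 24, 2134: 55.
2130 has 365 days, so 365 − 348 = 17 days remain in 2130.
Full years: 2131: 365; 2132: 366; 2133: 365. Sum = 1096.
Total: 17 + 1096 + 55 = 1168 days.
1168 mod 7 = 6, so 6 days before Wednesday is Thursday.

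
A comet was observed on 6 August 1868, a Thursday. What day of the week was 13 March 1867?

Count forward from the earlier date (March 13, 1867) to the later (August 6, 1868):
March 13, 1867 → March 13, 1868: 366 days (1868 is a leap year).
March 1868: 31 − 13 = 18 days remain.
Then April (30), May (31), June (30), July (31): 30 + 31 + 30 + 31 = 122 days.
August 1–6, 1868: 6 days.
Residual: 146 days.
Total: 512 days.
512 mod 7 = 1, so 1 day before Thursday is Wednesday.

Wednesday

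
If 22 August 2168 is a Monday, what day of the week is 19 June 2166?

Count forward from the earlier date (June 19, 2166) to the later (August 22, 2168):
Day-of-year of June 19, 2166: 170.
Day-of-year of August 22, 2168: 235.
2166 has 365 days, so 365 − 170 = 195 days remain in 2166.
Full years: 2167: 365. Sum = 365.
Total: 195 + 365 + 235 = 795 days.
795 mod 7 = 4, so 4 days before Monday is Thursday.

Thursday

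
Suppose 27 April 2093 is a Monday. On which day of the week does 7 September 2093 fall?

Monday

April 2093: 30 − 27 = 3 days remain.
Then May (31), June (30), July (31), August (31): 31 + 30 + 31 + 31 = 123 days.
September 1–7, 2093: 7 days.
Total: 3 + 123 + 7 = 133 days.
133 is a multiple of 7, so 7 September 2093 falls on the same weekday: Monday.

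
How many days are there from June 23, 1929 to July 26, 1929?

June 1929: 30 − 23 = 7 days remain.
July 1–26, 1929: 26 days.
Total: 7 + 26 = 33 days.

33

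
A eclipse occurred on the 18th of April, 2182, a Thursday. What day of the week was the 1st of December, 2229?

Day-of-year of April 18, 2182: 108.
Day-of-year of December 1, 2229: 335.
2182 has 365 days, so 365 − 108 = 257 days remain in 2182.
Full years 2183–2228: 35 common + 11 leap = 35×365 + 11×366 = 16801 days.
Total: 257 + 16801 + 335 = 17393 days.
17393 mod 7 = 5, so 5 days after Thursday is Tuesday.

Tuesday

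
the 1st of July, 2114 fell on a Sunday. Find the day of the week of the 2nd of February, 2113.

Thursday

Count forward from the earlier date (February 2, 2113) to the later (July 1, 2114):
Day-of-year of February 2, 2113: 33.
Day-of-year of July 1, 2114: 182.
2113 has 365 days, so 365 − 33 = 332 days remain in 2113.
Total: 332 + 182 = 514 days.
514 mod 7 = 3, so 3 days before Sunday is Thursday.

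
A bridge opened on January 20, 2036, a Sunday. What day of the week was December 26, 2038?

Sunday

January 20, 2036 → January 20, 2037: 366 days (2036 is a leap year).
January 20, 2037 → January 20, 2038: 365 days.
January 2038: 31 − 20 = 11 days remain.
Then 10 full months totalling 303 days.
December 1–26, 2038: 26 days.
Residual: 340 days.
Total: 1071 days.
1071 is a multiple of 7, so December 26, 2038 falls on the same weekday: Sunday.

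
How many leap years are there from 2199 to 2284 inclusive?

21

Years divisible by 4: 2200, 2204, …, 2284 — 22 in all.
Of these, 2200 is divisible by 100 but not 400, so not leap.
Leap years: 22 − 1 = 21.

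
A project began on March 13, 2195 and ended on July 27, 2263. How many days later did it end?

Day-of-year of March 13, 2195: 72.
Day-of-year of July 27, 2263: 208.
2195 has 365 days, so 365 − 72 = 293 days remain in 2195.
Full years 2196–2262: 51 common + 16 leap = 51×365 + 16×366 = 24471 days.
Total: 293 + 24471 + 208 = 24972 days.

24972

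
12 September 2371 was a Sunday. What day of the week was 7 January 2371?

Count forward from the earlier date (January 7, 2371) to the later (September 12, 2371):
January 2371: 31 − 7 = 24 days remain.
Then February 2371 (28), March (31), April (30), May (31), June (30), July (31), August (31): 28 + 31 + 30 + 31 + 30 + 31 + 31 = 212 days.
September 1–12, 2371: 12 days.
Total: 24 + 212 + 12 = 248 days.
248 mod 7 = 3, so 3 days before Sunday is Thursday.

Thursday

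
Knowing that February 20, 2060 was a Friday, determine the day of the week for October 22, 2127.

Wednesday

Day-of-year of February 20, 2060: 51.
Day-of-year of October 22, 2127: 295.
2060 has 366 days, so 366 − 51 = 315 days remain in 2060.
Full years 2061–2126: 51 common + 15 leap = 51×365 + 15×366 = 24105 days.
Total: 315 + 24105 + 295 = 24715 days.
24715 mod 7 = 5, so 5 days after Friday is Wednesday.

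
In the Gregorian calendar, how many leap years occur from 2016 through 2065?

Years divisible by 4: 2016, 2020, …, 2064 — 13 in all.
No century exceptions apply. Count: 13.

13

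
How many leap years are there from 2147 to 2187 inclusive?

10

Years divisible by 4 in [2147, 2187]: 2148, 2152, 2156, 2160, 2164, 2168, 2172, 2176, 2180, 2184.
No century exceptions apply. Count: 10.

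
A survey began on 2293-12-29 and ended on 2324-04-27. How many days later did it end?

11076

Day-of-year of December 29, 2293: 363.
Day-of-year of April 27, 2324: 118.
2293 has 365 days, so 365 − 363 = 2 days remain in 2293.
Full years 2294–2323: 24 common + 6 leap = 24×365 + 6×366 = 10956 days.
Total: 2 + 10956 + 118 = 11076 days.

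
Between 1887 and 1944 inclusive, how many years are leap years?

Years divisible by 4: 1888, 1892, …, 1944 — 15 in all.
Of these, 1900 is divisible by 100 but not 400, so not leap.
Leap years: 15 − 1 = 14.

14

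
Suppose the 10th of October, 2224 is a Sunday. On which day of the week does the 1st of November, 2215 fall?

Wednesday

Count forward from the earlier date (November 1, 2215) to the later (October 10, 2224):
From November 1, 2215 to November 1, 2223: 8 years, of which 2 contain a Feb 29 — 6×365 + 2×366 = 2922 days.
November 2223: 30 − 1 = 29 days remain.
Then 10 full months totalling 305 days.
October 1–10, 2224: 10 days.
Residual: 344 days.
Total: 3266 days.
3266 mod 7 = 4, so 4 days before Sunday is Wednesday.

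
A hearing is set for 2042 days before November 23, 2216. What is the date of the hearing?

April 22, 2211

Count 2042 days before November 23, 2216:
April 22, 2211 → April 22, 2212: 366 days (2212 is a leap year).
April 22, 2212 → April 22, 2213: 365 days.
April 22, 2213 → April 22, 2214: 365 days.
April 22, 2214 → April 22, 2215: 365 days.
April 22, 2215 → April 22, 2216: 366 days (2216 is a leap year).
April 2216: 30 − 22 = 8 days remain.
Then May (31), June (30), July (31), August (31), September (30), October (31): 31 + 30 + 31 + 31 + 30 + 31 = 184 days.
November 1–23, 2216: 23 days.
Residual: 215 days.
Total: 2042 days.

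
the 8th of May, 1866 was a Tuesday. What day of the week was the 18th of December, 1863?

Count forward from the earlier date (December 18, 1863) to the later (May 8, 1866):
December 18, 1863 → December 18, 1864: 366 days (1864 is a leap year).
December 18, 1864 → December 18, 1865: 365 days.
December 1865: 31 − 18 = 13 days remain.
Then January (31), February 1866 (28), March (31), April (30): 31 + 28 + 31 + 30 = 120 days.
May 1–8, 1866: 8 days.
Residual: 141 days.
Total: 872 days.
872 mod 7 = 4, so 4 days before Tuesday is Friday.

Friday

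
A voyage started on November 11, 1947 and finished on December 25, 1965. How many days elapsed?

6619

Day-of-year of November 11, 1947: 315.
Day-of-year of December 25, 1965: 359.
1947 has 365 days, so 365 − 315 = 50 days remain in 1947.
Full years 1948–1964: 12 common + 5 leap = 12×365 + 5×366 = 6210 days.
Total: 50 + 6210 + 359 = 6619 days.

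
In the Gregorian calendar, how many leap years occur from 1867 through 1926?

14

Years divisible by 4: 1868, 1872, …, 1924 — 15 in all.
Of these, 1900 is divisible by 100 but not 400, so not leap.
Leap years: 15 − 1 = 14.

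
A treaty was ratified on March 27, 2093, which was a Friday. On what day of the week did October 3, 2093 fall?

March 2093: 31 − 27 = 4 days remain.
Then April (30), May (31), June (30), July (31), August (31), September (30): 30 + 31 + 30 + 31 + 31 + 30 = 183 days.
October 1–3, 2093: 3 days.
Total: 4 + 183 + 3 = 190 days.
190 mod 7 = 1, so 1 day after Friday is Saturday.

Saturday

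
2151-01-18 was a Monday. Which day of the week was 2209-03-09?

From January 18, 2151 to January 18, 2209: 58 years, of which 14 contain a Feb 29 — 44×365 + 14×366 = 21184 days.
(2200 is not a leap year (divisible by 100 but not 400).)
January 2209: 31 − 18 = 13 days remain.
Then February 2209 (28): 28 days.
March 1–9, 2209: 9 days.
Residual: 50 days.
Total: 21234 days.
21234 mod 7 = 3, so 3 days after Monday is Thursday.

Thursday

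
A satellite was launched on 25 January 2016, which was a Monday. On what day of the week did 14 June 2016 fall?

January 2016: 31 − 25 = 6 days remain.
Then February 2016 (29), March (31), April (30), May (31): 29 + 31 + 30 + 31 = 121 days.
June 1–14, 2016: 14 days.
Total: 6 + 121 + 14 = 141 days.
141 mod 7 = 1, so 1 day after Monday is Tuesday.

Tuesday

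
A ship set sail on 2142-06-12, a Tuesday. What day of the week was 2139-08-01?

Count forward from the earlier date (August 1, 2139) to the later (June 12, 2142):
Day-of-year of August 1, 2139: 213.
Day-of-year of June 12, 2142: 163.
2139 has 365 days, so 365 − 213 = 152 days remain in 2139.
Full years: 2140: 366; 2141: 365. Sum = 731.
Total: 152 + 731 + 163 = 1046 days.
1046 mod 7 = 3, so 3 days before Tuesday is Saturday.

Saturday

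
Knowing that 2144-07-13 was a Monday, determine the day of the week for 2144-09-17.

July 2144: 31 − 13 = 18 days remain.
Then August (31): 31 days.
September 1–17, 2144: 17 days.
Total: 18 + 31 + 17 = 66 days.
66 mod 7 = 3, so 3 days after Monday is Thursday.

Thursday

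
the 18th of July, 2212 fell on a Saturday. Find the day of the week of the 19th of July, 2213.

Monday

July 2212: 31 − 18 = 13 days remain.
Then 11 full months totalling 334 days.
July 1–19, 2213: 19 days.
Total: 13 + 334 + 19 = 366 days.
366 mod 7 = 2, so 2 days after Saturday is Monday.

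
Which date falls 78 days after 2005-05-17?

2005-08-03

Count 78 days after May 17, 2005:
May 2005: 31 − 17 = 14 days remain.
Then June (30), July (31): 30 + 31 = 61 days.
August 1–3, 2005: 3 days.
Total: 14 + 61 + 3 = 78 days.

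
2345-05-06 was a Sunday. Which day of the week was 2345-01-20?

Saturday

Count forward from the earlier date (January 20, 2345) to the later (May 6, 2345):
January 2345: 31 − 20 = 11 days remain.
Then February 2345 (28), March (31), April (30): 28 + 31 + 30 = 89 days.
May 1–6, 2345: 6 days.
Total: 11 + 89 + 6 = 106 days.
106 mod 7 = 1, so 1 day before Sunday is Saturday.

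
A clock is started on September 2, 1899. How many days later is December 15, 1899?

September 1899: 30 − 2 = 28 days remain.
Then October (31), November (30): 31 + 30 = 61 days.
December 1–15, 1899: 15 days.
Total: 28 + 61 + 15 = 104 days.

104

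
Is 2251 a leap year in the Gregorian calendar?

No

2251 is not a leap year.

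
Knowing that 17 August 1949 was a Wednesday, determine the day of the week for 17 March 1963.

Sunday

Day-of-year of August 17, 1949: 229.
Day-of-year of March 17, 1963: 76.
1949 has 365 days, so 365 − 229 = 136 days remain in 1949.
Full years 1950–1962: 10 common + 3 leap = 10×365 + 3×366 = 4748 days.
Total: 136 + 4748 + 76 = 4960 days.
4960 mod 7 = 4, so 4 days after Wednesday is Sunday.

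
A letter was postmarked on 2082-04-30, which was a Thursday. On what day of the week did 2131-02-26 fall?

From April 30, 2082 to April 30, 2130: 48 years, of which 11 contain a Feb 29 — 37×365 + 11×366 = 17531 days.
(2100 is not a leap year (divisible by 100 but not 400).)
April 2130: 30 − 30 = 0 days remain.
Then 9 full months totalling 276 days.
February 1–26, 2131: 26 days (2131 is not a leap year).
Residual: 302 days.
Total: 17833 days.
17833 mod 7 = 4, so 4 days after Thursday is Monday.

Monday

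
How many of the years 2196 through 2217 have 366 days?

Years divisible by 4 in [2196, 2217]: 2196, 2200, 2204, 2208, 2212, 2216.
Of these, 2200 is divisible by 100 but not 400, so not leap.
Leap years: 6 − 1 = 5.

5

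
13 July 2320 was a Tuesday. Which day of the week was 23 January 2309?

Saturday

Count forward from the earlier date (January 23, 2309) to the later (July 13, 2320):
Day-of-year of January 23, 2309: 23.
Day-of-year of July 13, 2320: 195.
2309 has 365 days, so 365 − 23 = 342 days remain in 2309.
Full years 2310–2319: 8 common + 2 leap = 8×365 + 2×366 = 3652 days.
Total: 342 + 3652 + 195 = 4189 days.
4189 mod 7 = 3, so 3 days before Tuesday is Saturday.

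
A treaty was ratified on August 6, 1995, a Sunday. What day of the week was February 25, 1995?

Count forward from the earlier date (February 25, 1995) to the later (August 6, 1995):
February 1995: 28 − 25 = 3 days remain (1995 is not a leap year, so February has 28 days).
Then March (31), April (30), May (31), June (30), July (31): 31 + 30 + 31 + 30 + 31 = 153 days.
August 1–6, 1995: 6 days.
Total: 3 + 153 + 6 = 162 days.
162 mod 7 = 1, so 1 day before Sunday is Saturday.

Saturday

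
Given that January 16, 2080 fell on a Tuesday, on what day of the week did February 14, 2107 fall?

Monday

Day-of-year of January 16, 2080: 16.
Day-of-year of February 14, 2107: 45.
2080 has 366 days, so 366 − 16 = 350 days remain in 2080.
Full years 2081–2106: 21 common + 5 leap = 21×365 + 5×366 = 9495 days.
Total: 350 + 9495 + 45 = 9890 days.
9890 mod 7 = 6, so 6 days after Tuesday is Monday.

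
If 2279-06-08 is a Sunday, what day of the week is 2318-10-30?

Day-of-year of June 8, 2279: 159.
Day-of-year of October 30, 2318: 303.
2279 has 365 days, so 365 − 159 = 206 days remain in 2279.
Full years 2280–2317: 29 common + 9 leap = 29×365 + 9×366 = 13879 days.
Total: 206 + 13879 + 303 = 14388 days.
14388 mod 7 = 3, so 3 days after Sunday is Wednesday.

Wednesday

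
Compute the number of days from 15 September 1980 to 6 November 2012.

Day-of-year of September 15, 1980: 259.
Day-of-year of November 6, 2012: 311.
1980 has 366 days, so 366 − 259 = 107 days remain in 1980.
Full years 1981–2011: 24 common + 7 leap = 24×365 + 7×366 = 11322 days.
Total: 107 + 11322 + 311 = 11740 days.

11740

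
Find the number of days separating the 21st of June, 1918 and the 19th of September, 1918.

90

June 1918: 30 − 21 = 9 days remain.
Then July (31), August (31): 31 + 31 = 62 days.
September 1–19, 1918: 19 days.
Total: 9 + 62 + 19 = 90 days.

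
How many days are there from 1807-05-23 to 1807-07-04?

42

May 1807: 31 − 23 = 8 days remain.
Then June (30): 30 days.
July 1–4, 1807: 4 days.
Total: 8 + 30 + 4 = 42 days.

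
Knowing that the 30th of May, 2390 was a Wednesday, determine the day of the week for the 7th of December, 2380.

Sunday

Count forward from the earlier date (December 7, 2380) to the later (May 30, 2390):
Day-of-year of December 7, 2380: 342.
Day-of-year of May 30, 2390: 150.
2380 has 366 days, so 366 − 342 = 24 days remain in 2380.
Full years 2381–2389: 7 common + 2 leap = 7×365 + 2×366 = 3287 days.
Total: 24 + 3287 + 150 = 3461 days.
3461 mod 7 = 3, so 3 days before Wednesday is Sunday.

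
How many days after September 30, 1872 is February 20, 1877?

1604

Day-of-year of September 30, 1872: 274.
Day-of-year of February 20, 1877: 51.
1872 has 366 days, so 366 − 274 = 92 days remain in 1872.
Full years: 1873: 365; 1874: 365; 1875: 365; 1876: 366. Sum = 1461.
Total: 92 + 1461 + 51 = 1604 days.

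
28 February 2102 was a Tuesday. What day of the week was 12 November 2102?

Sunday

February 2102: 28 − 28 = 0 days remain (2102 is not a leap year, so February has 28 days).
Then March (31), April (30), May (31), June (30), July (31), August (31), September (30), October (31): 31 + 30 + 31 + 30 + 31 + 31 + 30 + 31 = 245 days.
November 1–12, 2102: 12 days.
Total: 0 + 245 + 12 = 257 days.
257 mod 7 = 5, so 5 days after Tuesday is Sunday.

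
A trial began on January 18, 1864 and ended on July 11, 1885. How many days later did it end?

Day-of-year of January 18, 1864: 18.
Day-of-year of July 11, 1885: 192.
1864 has 366 days, so 366 − 18 = 348 days remain in 1864.
Full years 1865–1884: 15 common + 5 leap = 15×365 + 5×366 = 7305 days.
Total: 348 + 7305 + 192 = 7845 days.

7845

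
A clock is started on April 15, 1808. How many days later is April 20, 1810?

Day-of-year of April 15, 1808: 106.
Day-of-year of April 20, 1810: 110.
1808 has 366 days, so 366 − 106 = 260 days remain in 1808.
Full years: 1809: 365. Sum = 365.
Total: 260 + 365 + 110 = 735 days.

735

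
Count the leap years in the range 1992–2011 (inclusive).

Years divisible by 4 in [1992, 2011]: 1992, 1996, 2000, 2004, 2008.
2000 is divisible by 400, so still leap.
No century exceptions apply. Count: 5.

5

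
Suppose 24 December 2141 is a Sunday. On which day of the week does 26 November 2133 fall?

Count forward from the earlier date (November 26, 2133) to the later (December 24, 2141):
From November 26, 2133 to November 26, 2141: 8 years, of which 2 contain a Feb 29 — 6×365 + 2×366 = 2922 days.
November 2141: 30 − 26 = 4 days remain.
December 1–24, 2141: 24 days.
Residual: 28 days.
Total: 2950 days.
2950 mod 7 = 3, so 3 days before Sunday is Thursday.

Thursday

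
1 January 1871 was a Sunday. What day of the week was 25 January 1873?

Saturday

January 1, 1871 → January 1, 1872: 365 days.
January 1, 1872 → January 1, 1873: 366 days (1872 is a leap year).
Within January 1873: 25 − 1 = 24 days.
Total: 755 days.
755 mod 7 = 6, so 6 days after Sunday is Saturday.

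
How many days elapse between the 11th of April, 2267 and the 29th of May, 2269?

779

April 2267: 30 − 11 = 19 days remain.
Then 24 full months totalling 731 days.
May 1–29, 2269: 29 days.
Total: 19 + 731 + 29 = 779 days.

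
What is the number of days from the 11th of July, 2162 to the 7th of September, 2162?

58

July 2162: 31 − 11 = 20 days remain.
Then August (31): 31 days.
September 1–7, 2162: 7 days.
Total: 20 + 31 + 7 = 58 days.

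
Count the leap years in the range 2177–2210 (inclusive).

7

Years divisible by 4 in [2177, 2210]: 2180, 2184, 2188, 2192, 2196, 2200, 2204, 2208.
Of these, 2200 is divisible by 100 but not 400, so not leap.
Leap years: 8 − 1 = 7.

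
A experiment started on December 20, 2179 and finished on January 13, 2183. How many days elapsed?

December 20, 2179 → December 20, 2180: 366 days (2180 is a leap year).
December 20, 2180 → December 20, 2181: 365 days.
December 20, 2181 → December 20, 2182: 365 days.
December 2182: 31 − 20 = 11 days remain.
January 1–13, 2183: 13 days.
Residual: 24 days.
Total: 1120 days.

1120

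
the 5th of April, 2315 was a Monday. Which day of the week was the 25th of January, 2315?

Count forward from the earlier date (January 25, 2315) to the later (April 5, 2315):
January 2315: 31 − 25 = 6 days remain.
Then February 2315 (28), March (31): 28 + 31 = 59 days.
April 1–5, 2315: 5 days.
Total: 6 + 59 + 5 = 70 days.
70 is a multiple of 7, so the 25th of January, 2315 falls on the same weekday: Monday.

Monday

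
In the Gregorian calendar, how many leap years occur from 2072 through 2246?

42

Years divisible by 4: 2072, 2076, …, 2244 — 44 in all.
Of these, 2100, 2200 are divisible by 100 but not 400, so not leap.
Leap years: 44 − 2 = 42.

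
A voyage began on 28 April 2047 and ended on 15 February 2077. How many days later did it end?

Day-of-year of April 28, 2047: 118.
Day-of-year of February 15, 2077: 46.
2047 has 365 days, so 365 − 118 = 247 days remain in 2047.
Full years 2048–2076: 21 common + 8 leap = 21×365 + 8×366 = 10593 days.
Total: 247 + 10593 + 46 = 10886 days.

10886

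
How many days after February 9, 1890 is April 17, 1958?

24903

From February 9, 1890 to February 9, 1958: 68 years, of which 16 contain a Feb 29 — 52×365 + 16×366 = 24836 days.
(1900 is not a leap year (divisible by 100 but not 400).)
February 1958: 28 − 9 = 19 days remain (1958 is not a leap year, so February has 28 days).
Then March (31): 31 days.
April 1–17, 1958: 17 days.
Residual: 67 days.
Total: 24903 days.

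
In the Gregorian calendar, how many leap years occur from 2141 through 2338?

Years divisible by 4: 2144, 2148, …, 2336 — 49 in all.
Of these, 2200, 2300 are divisible by 100 but not 400, so not leap.
Leap years: 49 − 2 = 47.

47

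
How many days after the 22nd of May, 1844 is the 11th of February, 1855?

Day-of-year of May 22, 1844: 143.
Day-of-year of February 11, 1855: 42.
1844 has 366 days, so 366 − 143 = 223 days remain in 1844.
Full years 1845–1854: 8 common + 2 leap = 8×365 + 2×366 = 3652 days.
Total: 223 + 3652 + 42 = 3917 days.

3917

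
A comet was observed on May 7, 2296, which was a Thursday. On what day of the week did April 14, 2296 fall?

Count forward from the earlier date (April 14, 2296) to the later (May 7, 2296):
April 2296: 30 − 14 = 16 days remain.
May 1–7, 2296: 7 days.
Total: 16 + 7 = 23 days.
23 mod 7 = 2, so 2 days before Thursday is Tuesday.

Tuesday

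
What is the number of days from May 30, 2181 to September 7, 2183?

May 2181: 31 − 30 = 1 day remains.
Then 27 full months totalling 822 days.
September 1–7, 2183: 7 days.
Total: 1 + 822 + 7 = 830 days.

830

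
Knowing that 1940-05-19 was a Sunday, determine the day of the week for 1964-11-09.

Day-of-year of May 19, 1940: 140.
Day-of-year of November 9, 1964: 314.
1940 has 366 days, so 366 − 140 = 226 days remain in 1940.
Full years 1941–1963: 18 common + 5 leap = 18×365 + 5×366 = 8400 days.
Total: 226 + 8400 + 314 = 8940 days.
8940 mod 7 = 1, so 1 day after Sunday is Monday.

Monday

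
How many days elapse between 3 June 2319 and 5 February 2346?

Day-of-year of June 3, 2319: 154.
Day-of-year of February 5, 2346: 36.
2319 has 365 days, so 365 − 154 = 211 days remain in 2319.
Full years 2320–2345: 19 common + 7 leap = 19×365 + 7×366 = 9497 days.
Total: 211 + 9497 + 36 = 9744 days.

9744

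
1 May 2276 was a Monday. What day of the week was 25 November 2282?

Day-of-year of May 1, 2276: 122.
Day-of-year of November 25, 2282: 329.
2276 has 366 days, so 366 − 122 = 244 days remain in 2276.
Full years: 2277: 365; 2278: 365; 2279: 365; 2280: 366; 2281: 365. Sum = 1826.
Total: 244 + 1826 + 329 = 2399 days.
2399 mod 7 = 5, so 5 days after Monday is Saturday.

Saturday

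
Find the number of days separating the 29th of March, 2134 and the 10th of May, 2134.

March 2134: 31 − 29 = 2 days remain.
Then April (30): 30 days.
May 1–10, 2134: 10 days.
Total: 2 + 30 + 10 = 42 days.

42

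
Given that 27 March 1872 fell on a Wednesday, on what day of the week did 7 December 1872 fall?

Saturday

March 1872: 31 − 27 = 4 days remain.
Then April (30), May (31), June (30), July (31), August (31), September (30), October (31), November (30): 30 + 31 + 30 + 31 + 31 + 30 + 31 + 30 = 244 days.
December 1–7, 1872: 7 days.
Total: 4 + 244 + 7 = 255 days.
255 mod 7 = 3, so 3 days after Wednesday is Saturday.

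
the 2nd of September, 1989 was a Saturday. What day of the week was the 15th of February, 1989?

Wednesday

Count forward from the earlier date (February 15, 1989) to the later (September 2, 1989):
February 1989: 28 − 15 = 13 days remain (1989 is not a leap year, so February has 28 days).
Then March (31), April (30), May (31), June (30), July (31), August (31): 31 + 30 + 31 + 30 + 31 + 31 = 184 days.
September 1–2, 1989: 2 days.
Total: 13 + 184 + 2 = 199 days.
199 mod 7 = 3, so 3 days before Saturday is Wednesday.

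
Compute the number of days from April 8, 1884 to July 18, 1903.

7039

From April 8, 1884 to April 8, 1903: 19 years, of which 3 contain a Feb 29 — 16×365 + 3×366 = 6938 days.
(1900 is not a leap year (divisible by 100 but not 400).)
April 1903: 30 − 8 = 22 days remain.
Then May (31), June (30): 31 + 30 = 61 days.
July 1–18, 1903: 18 days.
Residual: 101 days.
Total: 7039 days.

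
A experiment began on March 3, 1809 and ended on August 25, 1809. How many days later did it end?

175

March 1809: 31 − 3 = 28 days remain.
Then April (30), May (31), June (30), July (31): 30 + 31 + 30 + 31 = 122 days.
August 1–25, 1809: 25 days.
Total: 28 + 122 + 25 = 175 days.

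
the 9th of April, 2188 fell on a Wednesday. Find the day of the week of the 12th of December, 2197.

From April 9, 2188 to April 9, 2197: 9 years, of which 2 contain a Feb 29 — 7×365 + 2×366 = 3287 days.
April 2197: 30 − 9 = 21 days remain.
Then May (31), June (30), July (31), August (31), September (30), October (31), November (30): 31 + 30 + 31 + 31 + 30 + 31 + 30 = 214 days.
December 1–12, 2197: 12 days.
Residual: 247 days.
Total: 3534 days.
3534 mod 7 = 6, so 6 days after Wednesday is Tuesday.

Tuesday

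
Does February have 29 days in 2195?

No

2195 is not a leap year.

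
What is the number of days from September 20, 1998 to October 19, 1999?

September 1998: 30 − 20 = 10 days remain.
Then 12 full months totalling 365 days.
October 1–19, 1999: 19 days.
Total: 10 + 365 + 19 = 394 days.

394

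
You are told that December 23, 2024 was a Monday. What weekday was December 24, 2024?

Within December 2024: 24 − 23 = 1 day.
1 mod 7 = 1, so 1 day after Monday is Tuesday.

Tuesday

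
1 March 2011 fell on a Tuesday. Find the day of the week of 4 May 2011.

Wednesday

March 2011: 31 − 1 = 30 days remain.
Then April (30): 30 days.
May 1–4, 2011: 4 days.
Total: 30 + 30 + 4 = 64 days.
64 mod 7 = 1, so 1 day after Tuesday is Wednesday.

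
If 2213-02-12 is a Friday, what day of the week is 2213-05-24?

Monday

February 2213: 28 − 12 = 16 days remain (2213 is not a leap year, so February has 28 days).
Then March (31), April (30): 31 + 30 = 61 days.
May 1–24, 2213: 24 days.
Total: 16 + 61 + 24 = 101 days.
101 mod 7 = 3, so 3 days after Friday is Monday.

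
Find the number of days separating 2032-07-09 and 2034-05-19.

679

July 9, 2032 → July 9, 2033: 365 days.
July 2033: 31 − 9 = 22 days remain.
Then 9 full months totalling 273 days.
May 1–19, 2034: 19 days.
Residual: 314 days.
Total: 679 days.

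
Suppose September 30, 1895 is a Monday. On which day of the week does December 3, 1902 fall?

From September 30, 1895 to September 30, 1902: 7 years, of which 1 contains a Feb 29 — 6×365 + 1×366 = 2556 days.
(1900 is not a leap year (divisible by 100 but not 400).)
September 1902: 30 − 30 = 0 days remain.
Then October (31), November (30): 31 + 30 = 61 days.
December 1–3, 1902: 3 days.
Residual: 64 days.
Total: 2620 days.
2620 mod 7 = 2, so 2 days after Monday is Wednesday.

Wednesday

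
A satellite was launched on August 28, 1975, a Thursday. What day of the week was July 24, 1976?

August 1975: 31 − 28 = 3 days remain.
Then 10 full months totalling 304 days.
July 1–24, 1976: 24 days.
Total: 3 + 304 + 24 = 331 days.
331 mod 7 = 2, so 2 days after Thursday is Saturday.

Saturday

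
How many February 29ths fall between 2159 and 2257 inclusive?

Years divisible by 4: 2160, 2164, …, 2256 — 25 in all.
Of these, 2200 is divisible by 100 but not 400, so not leap.
Leap years: 25 − 1 = 24.

24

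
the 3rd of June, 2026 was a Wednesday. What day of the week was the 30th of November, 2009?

Count forward from the earlier date (November 30, 2009) to the later (June 3, 2026):
Day-of-year of November 30, 2009: 334.
Day-of-year of June 3, 2026: 154.
2009 has 365 days, so 365 − 334 = 31 days remain in 2009.
Full years 2010–2025: 12 common + 4 leap = 12×365 + 4×366 = 5844 days.
Total: 31 + 5844 + 154 = 6029 days.
6029 mod 7 = 2, so 2 days before Wednesday is Monday.

Monday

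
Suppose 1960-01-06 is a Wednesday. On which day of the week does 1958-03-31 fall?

Monday

Count forward from the earlier date (March 31, 1958) to the later (January 6, 1960):
March 31, 1958 → March 31, 1959: 365 days.
March 1959: 31 − 31 = 0 days remain.
Then 9 full months totalling 275 days.
January 1–6, 1960: 6 days.
Residual: 281 days.
Total: 646 days.
646 mod 7 = 2, so 2 days before Wednesday is Monday.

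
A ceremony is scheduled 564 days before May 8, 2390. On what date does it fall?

October 21, 2388

Count 564 days before May 8, 2390:
Day-of-year of October 21, 2388: 295.
Day-of-year of May 8, 2390: 128.
2388 has 366 days, so 366 − 295 = 71 days remain in 2388.
Full years: 2389: 365. Sum = 365.
Total: 71 + 365 + 128 = 564 days.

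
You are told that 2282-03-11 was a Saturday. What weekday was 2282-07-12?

March 2282: 31 − 11 = 20 days remain.
Then April (30), May (31), June (30): 30 + 31 + 30 = 91 days.
July 1–12, 2282: 12 days.
Total: 20 + 91 + 12 = 123 days.
123 mod 7 = 4, so 4 days after Saturday is Wednesday.

Wednesday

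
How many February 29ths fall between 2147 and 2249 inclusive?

Years divisible by 4: 2148, 2152, …, 2248 — 26 in all.
Of these, 2200 is divisible by 100 but not 400, so not leap.
Leap years: 26 − 1 = 25.

25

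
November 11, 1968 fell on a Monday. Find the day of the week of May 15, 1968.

Wednesday

Count forward from the earlier date (May 15, 1968) to the later (November 11, 1968):
May 1968: 31 − 15 = 16 days remain.
Then June (30), July (31), August (31), September (30), October (31): 30 + 31 + 31 + 30 + 31 = 153 days.
November 1–11, 1968: 11 days.
Total: 16 + 153 + 11 = 180 days.
180 mod 7 = 5, so 5 days before Monday is Wednesday.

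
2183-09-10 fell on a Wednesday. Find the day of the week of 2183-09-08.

Count forward from the earlier date (September 8, 2183) to the later (September 10, 2183):
Within September 2183: 10 − 8 = 2 days.
2 mod 7 = 2, so 2 days before Wednesday is Monday.

Monday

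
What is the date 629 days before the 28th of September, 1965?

the 8th of January, 1964

Count 629 days before September 28, 1965:
January 1964: 31 − 8 = 23 days remain.
Then 19 full months totalling 578 days.
September 1–28, 1965: 28 days.
Total: 23 + 578 + 28 = 629 days.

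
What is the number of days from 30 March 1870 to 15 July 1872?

838

Day-of-year of March 30, 1870: 89.
Day-of-year of July 15, 1872: 197.
1870 has 365 days, so 365 − 89 = 276 days remain in 1870.
Full years: 1871: 365. Sum = 365.
Total: 276 + 365 + 197 = 838 days.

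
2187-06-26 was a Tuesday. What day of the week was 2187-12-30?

Sunday

June 2187: 30 − 26 = 4 days remain.
Then July (31), August (31), September (30), October (31), November (30): 31 + 31 + 30 + 31 + 30 = 153 days.
December 1–30, 2187: 30 days.
Total: 4 + 153 + 30 = 187 days.
187 mod 7 = 5, so 5 days after Tuesday is Sunday.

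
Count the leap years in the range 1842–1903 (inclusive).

14

Years divisible by 4: 1844, 1848, …, 1900 — 15 in all.
Of these, 1900 is divisible by 100 but not 400, so not leap.
Leap years: 15 − 1 = 14.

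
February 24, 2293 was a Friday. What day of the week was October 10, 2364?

Saturday

From February 24, 2293 to February 24, 2364: 71 years, of which 16 contain a Feb 29 — 55×365 + 16×366 = 25931 days.
(2300 is not a leap year (divisible by 100 but not 400).)
February 2364: 29 − 24 = 5 days remain (2364 is a leap year, so February has 29 days).
Then March (31), April (30), May (31), June (30), July (31), August (31), September (30): 31 + 30 + 31 + 30 + 31 + 31 + 30 = 214 days.
October 1–10, 2364: 10 days.
Residual: 229 days.
Total: 26160 days.
26160 mod 7 = 1, so 1 day after Friday is Saturday.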